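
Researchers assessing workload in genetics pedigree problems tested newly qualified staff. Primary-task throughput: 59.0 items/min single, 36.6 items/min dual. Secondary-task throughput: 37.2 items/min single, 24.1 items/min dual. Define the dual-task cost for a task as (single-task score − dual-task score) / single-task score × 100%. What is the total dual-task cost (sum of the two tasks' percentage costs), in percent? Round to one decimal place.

Primary cost = (59.0 − 36.6) / 59.0 × 100% = 37.9661%.
Secondary cost = (37.2 − 24.1) / 37.2 × 100% = 35.2151%.
Total = 37.9661% + 35.2151% = 73.1812% ≈ 73.2%.

73.2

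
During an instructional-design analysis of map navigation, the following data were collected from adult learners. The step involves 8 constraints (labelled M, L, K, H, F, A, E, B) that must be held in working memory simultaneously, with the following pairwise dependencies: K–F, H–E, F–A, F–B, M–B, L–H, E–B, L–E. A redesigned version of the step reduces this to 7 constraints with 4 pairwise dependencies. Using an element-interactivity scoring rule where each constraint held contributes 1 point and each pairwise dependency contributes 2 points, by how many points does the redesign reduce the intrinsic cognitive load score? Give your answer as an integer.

9

Original: 8 × 1 + 8 × 2 = 8 + 16 = 24.
Redesigned: 7 × 1 + 4 × 2 = 7 + 8 = 15.
Reduction = 24 − 15 = 9.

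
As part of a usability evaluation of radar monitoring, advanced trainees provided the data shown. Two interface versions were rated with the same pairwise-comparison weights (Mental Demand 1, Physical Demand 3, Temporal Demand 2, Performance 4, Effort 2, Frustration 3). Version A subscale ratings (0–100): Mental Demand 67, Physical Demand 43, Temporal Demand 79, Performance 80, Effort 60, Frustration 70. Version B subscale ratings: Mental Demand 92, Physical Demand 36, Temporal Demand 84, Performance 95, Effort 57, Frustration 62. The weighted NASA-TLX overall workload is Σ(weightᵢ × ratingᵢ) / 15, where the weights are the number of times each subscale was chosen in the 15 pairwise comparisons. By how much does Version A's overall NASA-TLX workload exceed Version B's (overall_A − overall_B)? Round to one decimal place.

-2.9

Version A weighted sum = 1·67 + 3·43 + 2·79 + 4·80 + 2·60 + 3·70 = 67 + 129 + 158 + 320 + 120 + 210 = 1004; overall_A = 1004/15 = 66.9333.
Version B weighted sum = 1·92 + 3·36 + 2·84 + 4·95 + 2·57 + 3·62 = 92 + 108 + 168 + 380 + 114 + 186 = 1048; overall_B = 1048/15 = 69.8667.
Difference = 66.9333 − 69.8667 = -2.9334 ≈ -2.9.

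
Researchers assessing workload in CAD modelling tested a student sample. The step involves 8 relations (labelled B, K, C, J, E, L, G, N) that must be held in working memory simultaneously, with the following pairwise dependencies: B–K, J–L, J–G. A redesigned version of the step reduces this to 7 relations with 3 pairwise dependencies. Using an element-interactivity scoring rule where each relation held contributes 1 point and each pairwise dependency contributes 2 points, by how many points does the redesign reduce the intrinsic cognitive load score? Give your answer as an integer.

Original: 8 × 1 + 3 × 2 = 8 + 6 = 14.
Redesigned: 7 × 1 + 3 × 2 = 7 + 6 = 13.
Reduction = 14 − 13 = 1.

1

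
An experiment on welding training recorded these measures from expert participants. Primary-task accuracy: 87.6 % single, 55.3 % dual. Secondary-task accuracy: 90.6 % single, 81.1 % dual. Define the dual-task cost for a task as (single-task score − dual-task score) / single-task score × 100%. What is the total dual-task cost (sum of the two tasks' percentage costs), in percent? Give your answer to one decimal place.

Primary cost = (87.6 − 55.3) / 87.6 × 100% = 36.8721%.
Secondary cost = (90.6 − 81.1) / 90.6 × 100% = 10.4857%.
Total = 36.8721% + 10.4857% = 47.3578% ≈ 47.4%.

47.4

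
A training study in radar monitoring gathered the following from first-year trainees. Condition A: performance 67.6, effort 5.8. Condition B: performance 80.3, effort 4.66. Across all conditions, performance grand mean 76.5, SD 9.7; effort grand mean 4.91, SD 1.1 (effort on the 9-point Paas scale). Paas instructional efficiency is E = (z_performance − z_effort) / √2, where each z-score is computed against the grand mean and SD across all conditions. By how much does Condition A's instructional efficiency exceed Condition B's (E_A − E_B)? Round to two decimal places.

-1.66

Condition A: z_P = (67.6 − 76.5)/9.7 = -0.9175; z_E = (5.8 − 4.91)/1.1 = 0.8091; E_A = (-0.9175 − 0.8091)/√2 = -1.2209.
Condition B: z_P = (80.3 − 76.5)/9.7 = 0.3918; z_E = (4.66 − 4.91)/1.1 = -0.2273; E_B = (0.3918 − (-0.2273))/√2 = 0.4378.
E_A − E_B = -1.2209 − 0.4378 = -1.6587 ≈ -1.66.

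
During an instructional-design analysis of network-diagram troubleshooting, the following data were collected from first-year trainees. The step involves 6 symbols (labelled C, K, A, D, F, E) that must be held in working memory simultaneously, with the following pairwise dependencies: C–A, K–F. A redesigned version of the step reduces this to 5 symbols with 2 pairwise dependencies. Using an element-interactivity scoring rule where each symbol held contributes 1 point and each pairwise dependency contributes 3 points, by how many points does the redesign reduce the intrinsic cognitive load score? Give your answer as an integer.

1

Original: 6 × 1 + 2 × 3 = 6 + 6 = 12.
Redesigned: 5 × 1 + 2 × 3 = 5 + 6 = 11.
Reduction = 12 − 11 = 1.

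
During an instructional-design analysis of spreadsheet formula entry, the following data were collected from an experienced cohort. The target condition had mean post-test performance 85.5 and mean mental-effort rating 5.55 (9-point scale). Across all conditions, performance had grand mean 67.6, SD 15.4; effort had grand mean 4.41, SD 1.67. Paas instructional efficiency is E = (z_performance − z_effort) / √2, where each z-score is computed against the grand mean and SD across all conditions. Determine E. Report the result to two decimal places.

0.34

z_performance = (85.5 − 67.6) / 15.4 = 17.9000 / 15.4 = 1.1623.
z_effort = (5.55 − 4.41) / 1.67 = 1.1400 / 1.67 = 0.6826.
z_P − z_E = 1.1623 − 0.6826 = 0.4797.
E = 0.4797 / √2 = 0.4797 / 1.41421 = 0.3392 ≈ 0.34.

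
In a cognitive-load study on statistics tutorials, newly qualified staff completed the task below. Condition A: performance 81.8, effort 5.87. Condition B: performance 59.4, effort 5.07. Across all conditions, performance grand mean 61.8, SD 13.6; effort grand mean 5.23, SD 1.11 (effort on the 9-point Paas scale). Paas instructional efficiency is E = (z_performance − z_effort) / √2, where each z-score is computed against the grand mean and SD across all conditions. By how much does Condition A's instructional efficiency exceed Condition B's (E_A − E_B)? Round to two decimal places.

Condition A: z_P = (81.8 − 61.8)/13.6 = 1.4706; z_E = (5.87 − 5.23)/1.11 = 0.5766; E_A = (1.4706 − 0.5766)/√2 = 0.6322.
Condition B: z_P = (59.4 − 61.8)/13.6 = -0.1765; z_E = (5.07 − 5.23)/1.11 = -0.1441; E_B = (-0.1765 − (-0.1441))/√2 = -0.0229.
E_A − E_B = 0.6322 − (-0.0229) = 0.6551 ≈ 0.66.

0.66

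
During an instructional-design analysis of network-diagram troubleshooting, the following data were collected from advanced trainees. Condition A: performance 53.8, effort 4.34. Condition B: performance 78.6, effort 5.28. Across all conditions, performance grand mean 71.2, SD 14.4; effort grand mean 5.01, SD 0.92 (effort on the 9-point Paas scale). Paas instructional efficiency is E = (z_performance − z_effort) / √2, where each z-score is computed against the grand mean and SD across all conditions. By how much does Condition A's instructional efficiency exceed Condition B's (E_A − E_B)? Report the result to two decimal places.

Condition A: z_P = (53.8 − 71.2)/14.4 = -1.2083; z_E = (4.34 − 5.01)/0.92 = -0.7283; E_A = (-1.2083 − (-0.7283))/√2 = -0.3394.
Condition B: z_P = (78.6 − 71.2)/14.4 = 0.5139; z_E = (5.28 − 5.01)/0.92 = 0.2935; E_B = (0.5139 − 0.2935)/√2 = 0.1558.
E_A − E_B = -0.3394 − 0.1558 = -0.4952 ≈ -0.50.

-0.50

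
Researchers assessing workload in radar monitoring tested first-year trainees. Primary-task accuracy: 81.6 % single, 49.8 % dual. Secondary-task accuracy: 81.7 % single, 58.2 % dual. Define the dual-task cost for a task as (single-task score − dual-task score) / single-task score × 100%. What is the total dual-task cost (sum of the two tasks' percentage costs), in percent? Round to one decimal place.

Primary cost = (81.6 − 49.8) / 81.6 × 100% = 38.9706%.
Secondary cost = (81.7 − 58.2) / 81.7 × 100% = 28.7638%.
Total = 38.9706% + 28.7638% = 67.7344% ≈ 67.7%.

67.7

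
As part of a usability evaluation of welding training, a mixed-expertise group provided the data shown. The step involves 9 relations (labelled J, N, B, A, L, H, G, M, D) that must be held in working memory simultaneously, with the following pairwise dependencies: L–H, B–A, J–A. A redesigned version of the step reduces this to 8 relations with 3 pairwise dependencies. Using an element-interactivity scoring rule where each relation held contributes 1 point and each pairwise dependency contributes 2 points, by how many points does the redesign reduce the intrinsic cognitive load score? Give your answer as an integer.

Original: 9 × 1 + 3 × 2 = 9 + 6 = 15.
Redesigned: 8 × 1 + 3 × 2 = 8 + 6 = 14.
Reduction = 15 − 14 = 1.

1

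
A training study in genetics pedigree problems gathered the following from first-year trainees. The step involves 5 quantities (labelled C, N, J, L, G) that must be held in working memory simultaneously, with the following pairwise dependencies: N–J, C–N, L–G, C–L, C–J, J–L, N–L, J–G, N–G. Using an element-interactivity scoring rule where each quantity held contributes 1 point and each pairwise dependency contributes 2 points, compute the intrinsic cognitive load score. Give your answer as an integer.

Count of quantities held simultaneously: 5.
Count of pairwise dependencies listed: 9.
Element contribution: 5 × 1 = 5.
Interaction contribution: 9 × 2 = 18.
Intrinsic load = 5 + 18 = 23.

23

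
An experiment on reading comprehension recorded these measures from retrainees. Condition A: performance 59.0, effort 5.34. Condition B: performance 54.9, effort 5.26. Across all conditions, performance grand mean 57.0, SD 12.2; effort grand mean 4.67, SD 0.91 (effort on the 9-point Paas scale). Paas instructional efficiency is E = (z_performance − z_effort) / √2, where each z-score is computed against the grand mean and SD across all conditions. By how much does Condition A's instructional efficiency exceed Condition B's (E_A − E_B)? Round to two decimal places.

Condition A: z_P = (59.0 − 57.0)/12.2 = 0.1639; z_E = (5.34 − 4.67)/0.91 = 0.7363; E_A = (0.1639 − 0.7363)/√2 = -0.4047.
Condition B: z_P = (54.9 − 57.0)/12.2 = -0.1721; z_E = (5.26 − 4.67)/0.91 = 0.6484; E_B = (-0.1721 − 0.6484)/√2 = -0.5802.
E_A − E_B = -0.4047 − (-0.5802) = 0.1755 ≈ 0.18.

0.18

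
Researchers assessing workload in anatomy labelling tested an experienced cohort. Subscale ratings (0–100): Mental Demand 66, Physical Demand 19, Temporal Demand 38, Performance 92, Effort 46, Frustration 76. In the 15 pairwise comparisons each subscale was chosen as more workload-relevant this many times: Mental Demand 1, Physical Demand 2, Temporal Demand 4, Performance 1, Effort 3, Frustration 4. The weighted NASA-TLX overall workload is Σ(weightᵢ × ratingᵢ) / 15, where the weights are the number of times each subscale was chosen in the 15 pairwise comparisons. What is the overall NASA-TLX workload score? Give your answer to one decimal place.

The tallies are the weights (they sum to 15).
Weighted sum = 1·66 + 2·19 + 4·38 + 1·92 + 3·46 + 4·76
            = 66 + 38 + 152 + 92 + 138 + 304 = 790.
Overall workload = 790 / 15 = 52.6667 ≈ 52.7.

52.7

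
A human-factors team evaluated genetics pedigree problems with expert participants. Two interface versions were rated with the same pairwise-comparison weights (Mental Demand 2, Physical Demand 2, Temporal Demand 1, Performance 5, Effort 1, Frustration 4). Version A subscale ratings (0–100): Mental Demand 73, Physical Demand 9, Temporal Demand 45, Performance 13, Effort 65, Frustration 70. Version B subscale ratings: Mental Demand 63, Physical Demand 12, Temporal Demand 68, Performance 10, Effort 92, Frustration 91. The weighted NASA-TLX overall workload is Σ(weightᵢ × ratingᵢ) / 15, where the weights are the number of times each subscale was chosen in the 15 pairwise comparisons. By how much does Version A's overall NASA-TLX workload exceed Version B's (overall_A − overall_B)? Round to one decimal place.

Version A weighted sum = 2·73 + 2·9 + 1·45 + 5·13 + 1·65 + 4·70 = 146 + 18 + 45 + 65 + 65 + 280 = 619; overall_A = 619/15 = 41.2667.
Version B weighted sum = 2·63 + 2·12 + 1·68 + 5·10 + 1·92 + 4·91 = 126 + 24 + 68 + 50 + 92 + 364 = 724; overall_B = 724/15 = 48.2667.
Difference = 41.2667 − 48.2667 = -7.0000 ≈ -7.0.

-7.0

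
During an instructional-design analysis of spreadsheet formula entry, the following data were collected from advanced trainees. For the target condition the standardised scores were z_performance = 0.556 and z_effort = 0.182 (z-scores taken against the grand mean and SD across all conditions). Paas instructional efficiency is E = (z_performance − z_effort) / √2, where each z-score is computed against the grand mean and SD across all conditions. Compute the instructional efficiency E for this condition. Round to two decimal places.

0.26

z_P − z_E = 0.556 − 0.182 = 0.3740.
E = 0.3740 / √2 = 0.3740 / 1.41421 = 0.2645 ≈ 0.26.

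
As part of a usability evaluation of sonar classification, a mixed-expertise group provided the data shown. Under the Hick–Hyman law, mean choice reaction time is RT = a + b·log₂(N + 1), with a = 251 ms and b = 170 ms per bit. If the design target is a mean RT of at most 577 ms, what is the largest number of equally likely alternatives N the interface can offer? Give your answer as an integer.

Set 251 + 170·log₂(N + 1) ≤ 577.
log₂(N + 1) ≤ (577 − 251) / 170 = 1.9176.
N + 1 ≤ 2^1.9176 = 3.7779.
N ≤ 2.7779, so the largest integer N is 2.

2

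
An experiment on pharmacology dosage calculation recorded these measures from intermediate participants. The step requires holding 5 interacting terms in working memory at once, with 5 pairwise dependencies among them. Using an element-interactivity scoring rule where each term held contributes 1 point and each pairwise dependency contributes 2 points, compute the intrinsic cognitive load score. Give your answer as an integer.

Element contribution: 5 × 1 = 5.
Interaction contribution: 5 × 2 = 10.
Intrinsic load = 5 + 10 = 15.

15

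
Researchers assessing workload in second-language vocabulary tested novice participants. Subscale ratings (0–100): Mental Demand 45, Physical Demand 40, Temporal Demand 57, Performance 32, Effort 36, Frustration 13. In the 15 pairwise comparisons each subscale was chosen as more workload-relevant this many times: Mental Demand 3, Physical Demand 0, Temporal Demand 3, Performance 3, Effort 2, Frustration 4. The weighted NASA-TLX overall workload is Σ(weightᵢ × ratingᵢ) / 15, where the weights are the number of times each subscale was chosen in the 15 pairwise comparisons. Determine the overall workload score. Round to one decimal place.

The tallies are the weights (they sum to 15).
Weighted sum = 3·45 + 0·40 + 3·57 + 3·32 + 2·36 + 4·13
            = 135 + 0 + 171 + 96 + 72 + 52 = 526.
Overall workload = 526 / 15 = 35.0667 ≈ 35.1.

35.1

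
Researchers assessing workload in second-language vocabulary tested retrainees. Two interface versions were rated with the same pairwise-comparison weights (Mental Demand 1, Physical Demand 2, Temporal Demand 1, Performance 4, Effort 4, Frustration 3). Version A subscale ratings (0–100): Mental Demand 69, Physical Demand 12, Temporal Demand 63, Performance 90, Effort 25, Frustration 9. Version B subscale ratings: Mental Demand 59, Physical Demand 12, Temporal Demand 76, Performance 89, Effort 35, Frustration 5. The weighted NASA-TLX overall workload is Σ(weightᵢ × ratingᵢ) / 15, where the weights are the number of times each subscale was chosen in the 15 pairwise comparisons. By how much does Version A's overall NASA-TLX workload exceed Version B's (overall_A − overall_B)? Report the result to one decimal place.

Version A weighted sum = 1·69 + 2·12 + 1·63 + 4·90 + 4·25 + 3·9 = 69 + 24 + 63 + 360 + 100 + 27 = 643; overall_A = 643/15 = 42.8667.
Version B weighted sum = 1·59 + 2·12 + 1·76 + 4·89 + 4·35 + 3·5 = 59 + 24 + 76 + 356 + 140 + 15 = 670; overall_B = 670/15 = 44.6667.
Difference = 42.8667 − 44.6667 = -1.8000 ≈ -1.8.

-1.8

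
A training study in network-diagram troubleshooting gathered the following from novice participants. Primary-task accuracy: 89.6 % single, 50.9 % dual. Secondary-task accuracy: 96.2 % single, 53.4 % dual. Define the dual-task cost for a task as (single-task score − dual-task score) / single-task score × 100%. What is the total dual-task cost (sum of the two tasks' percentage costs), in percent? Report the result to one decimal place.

Primary cost = (89.6 − 50.9) / 89.6 × 100% = 43.1920%.
Secondary cost = (96.2 − 53.4) / 96.2 × 100% = 44.4906%.
Total = 43.1920% + 44.4906% = 87.6826% ≈ 87.7%.

87.7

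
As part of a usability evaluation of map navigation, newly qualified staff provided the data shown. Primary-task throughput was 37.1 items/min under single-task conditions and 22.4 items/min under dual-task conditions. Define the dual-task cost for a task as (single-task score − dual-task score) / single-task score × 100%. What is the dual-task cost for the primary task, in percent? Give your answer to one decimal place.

Cost = (37.1 − 22.4) / 37.1 × 100%
     = 14.7000 / 37.1 × 100% = 39.6226%.
≈ 39.6%.

39.6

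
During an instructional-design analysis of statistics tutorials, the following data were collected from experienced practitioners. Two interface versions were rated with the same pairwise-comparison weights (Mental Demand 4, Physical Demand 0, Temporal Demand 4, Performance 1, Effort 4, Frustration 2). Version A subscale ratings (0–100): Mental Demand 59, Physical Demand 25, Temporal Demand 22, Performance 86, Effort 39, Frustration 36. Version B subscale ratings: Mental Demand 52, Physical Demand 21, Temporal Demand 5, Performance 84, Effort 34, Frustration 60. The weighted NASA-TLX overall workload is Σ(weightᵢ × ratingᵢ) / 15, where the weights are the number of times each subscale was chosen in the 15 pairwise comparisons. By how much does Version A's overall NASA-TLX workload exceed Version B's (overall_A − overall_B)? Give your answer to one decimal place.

Version A weighted sum = 4·59 + 0·25 + 4·22 + 1·86 + 4·39 + 2·36 = 236 + 0 + 88 + 86 + 156 + 72 = 638; overall_A = 638/15 = 42.5333.
Version B weighted sum = 4·52 + 0·21 + 4·5 + 1·84 + 4·34 + 2·60 = 208 + 0 + 20 + 84 + 136 + 120 = 568; overall_B = 568/15 = 37.8667.
Difference = 42.5333 − 37.8667 = 4.6666 ≈ 4.7.

4.7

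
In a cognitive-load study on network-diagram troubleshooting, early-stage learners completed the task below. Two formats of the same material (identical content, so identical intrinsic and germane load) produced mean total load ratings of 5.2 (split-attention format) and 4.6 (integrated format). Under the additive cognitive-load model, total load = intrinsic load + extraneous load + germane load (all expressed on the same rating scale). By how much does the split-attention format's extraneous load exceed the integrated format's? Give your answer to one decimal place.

0.6

Intrinsic and germane load are equal across formats, so the difference in total load equals the difference in extraneous load.
Extraneous-load difference = 5.2 − 4.6 = 0.6.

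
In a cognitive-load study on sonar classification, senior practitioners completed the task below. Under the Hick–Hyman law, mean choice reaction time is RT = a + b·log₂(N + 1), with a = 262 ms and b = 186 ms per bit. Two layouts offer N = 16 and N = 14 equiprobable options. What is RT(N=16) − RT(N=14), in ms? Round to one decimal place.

RT(16) = 262 + 186·log₂(17) = 262 + 186·4.0875 = 1022.2750 ms.
RT(14) = 262 + 186·log₂(15) = 262 + 186·3.9069 = 988.6834 ms.
Difference = 1022.2750 − 988.6834 = 33.5916 ≈ 33.6 ms.

33.6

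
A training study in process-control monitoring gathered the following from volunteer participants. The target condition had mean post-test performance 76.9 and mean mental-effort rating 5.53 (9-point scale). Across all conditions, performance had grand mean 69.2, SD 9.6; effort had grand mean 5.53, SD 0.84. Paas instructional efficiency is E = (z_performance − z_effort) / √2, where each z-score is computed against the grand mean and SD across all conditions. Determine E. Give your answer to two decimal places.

z_performance = (76.9 − 69.2) / 9.6 = 7.7000 / 9.6 = 0.8021.
z_effort = (5.53 − 5.53) / 0.84 = 0.0000 / 0.84 = 0.0000.
z_P − z_E = 0.8021 − 0.0000 = 0.8021.
E = 0.8021 / √2 = 0.8021 / 1.41421 = 0.5672 ≈ 0.57.

0.57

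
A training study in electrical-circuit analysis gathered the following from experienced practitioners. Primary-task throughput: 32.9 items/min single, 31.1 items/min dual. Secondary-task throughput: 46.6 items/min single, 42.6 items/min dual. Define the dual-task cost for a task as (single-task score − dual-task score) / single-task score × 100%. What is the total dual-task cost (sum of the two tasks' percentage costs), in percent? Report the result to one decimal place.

Primary cost = (32.9 − 31.1) / 32.9 × 100% = 5.4711%.
Secondary cost = (46.6 − 42.6) / 46.6 × 100% = 8.5837%.
Total = 5.4711% + 8.5837% = 14.0548% ≈ 14.1%.

14.1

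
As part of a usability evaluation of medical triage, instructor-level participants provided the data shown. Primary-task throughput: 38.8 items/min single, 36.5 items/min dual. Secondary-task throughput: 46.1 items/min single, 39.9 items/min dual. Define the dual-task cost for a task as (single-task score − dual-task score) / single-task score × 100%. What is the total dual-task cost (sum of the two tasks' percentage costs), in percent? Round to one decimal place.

Primary cost = (38.8 − 36.5) / 38.8 × 100% = 5.9278%.
Secondary cost = (46.1 − 39.9) / 46.1 × 100% = 13.4490%.
Total = 5.9278% + 13.4490% = 19.3768% ≈ 19.4%.

19.4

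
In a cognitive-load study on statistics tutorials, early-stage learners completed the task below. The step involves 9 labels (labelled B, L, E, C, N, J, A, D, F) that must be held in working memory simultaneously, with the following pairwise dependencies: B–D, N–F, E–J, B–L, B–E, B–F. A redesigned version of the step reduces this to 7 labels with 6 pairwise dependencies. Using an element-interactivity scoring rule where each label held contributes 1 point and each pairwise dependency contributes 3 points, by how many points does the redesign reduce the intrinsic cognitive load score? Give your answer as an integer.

Original: 9 × 1 + 6 × 3 = 9 + 18 = 27.
Redesigned: 7 × 1 + 6 × 3 = 7 + 18 = 25.
Reduction = 27 − 25 = 2.

2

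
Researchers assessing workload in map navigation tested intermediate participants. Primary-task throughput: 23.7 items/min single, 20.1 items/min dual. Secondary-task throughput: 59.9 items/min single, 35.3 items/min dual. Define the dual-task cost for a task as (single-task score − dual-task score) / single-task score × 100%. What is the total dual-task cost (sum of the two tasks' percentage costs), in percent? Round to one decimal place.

Primary cost = (23.7 − 20.1) / 23.7 × 100% = 15.1899%.
Secondary cost = (59.9 − 35.3) / 59.9 × 100% = 41.0684%.
Total = 15.1899% + 41.0684% = 56.2583% ≈ 56.3%.

56.3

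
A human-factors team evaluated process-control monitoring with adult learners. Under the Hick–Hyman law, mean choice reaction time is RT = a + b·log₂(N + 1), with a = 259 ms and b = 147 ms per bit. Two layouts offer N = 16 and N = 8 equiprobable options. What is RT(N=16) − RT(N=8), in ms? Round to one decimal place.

RT(16) = 259 + 147·log₂(17) = 259 + 147·4.0875 = 859.8625 ms.
RT(8) = 259 + 147·log₂(9) = 259 + 147·3.1699 = 724.9753 ms.
Difference = 859.8625 − 724.9753 = 134.8872 ≈ 134.9 ms.

134.9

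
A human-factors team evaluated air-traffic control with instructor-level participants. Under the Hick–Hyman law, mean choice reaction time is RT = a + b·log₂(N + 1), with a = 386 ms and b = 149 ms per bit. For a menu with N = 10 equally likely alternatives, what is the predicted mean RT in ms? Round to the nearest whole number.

901

log₂(10 + 1) = log₂(11) = 3.4594.
RT = 386 + 149 × 3.4594 = 386 + 515.4506 = 901.4506 ms.
≈ 901 ms.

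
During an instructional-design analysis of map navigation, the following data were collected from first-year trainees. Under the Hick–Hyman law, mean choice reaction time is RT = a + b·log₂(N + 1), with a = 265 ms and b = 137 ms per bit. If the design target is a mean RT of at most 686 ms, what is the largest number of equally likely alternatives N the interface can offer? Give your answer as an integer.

Set 265 + 137·log₂(N + 1) ≤ 686.
log₂(N + 1) ≤ (686 − 265) / 137 = 3.0730.
N + 1 ≤ 2^3.0730 = 8.4152.
N ≤ 7.4152, so the largest integer N is 7.

7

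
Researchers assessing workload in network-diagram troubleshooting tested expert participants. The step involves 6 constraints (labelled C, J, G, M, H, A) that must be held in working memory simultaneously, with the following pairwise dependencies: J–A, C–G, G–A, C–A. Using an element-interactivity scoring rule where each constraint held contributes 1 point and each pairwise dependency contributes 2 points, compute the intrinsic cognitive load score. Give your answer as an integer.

14

Count of constraints held simultaneously: 6.
Count of pairwise dependencies listed: 4.
Element contribution: 6 × 1 = 6.
Interaction contribution: 4 × 2 = 8.
Intrinsic load = 6 + 8 = 14.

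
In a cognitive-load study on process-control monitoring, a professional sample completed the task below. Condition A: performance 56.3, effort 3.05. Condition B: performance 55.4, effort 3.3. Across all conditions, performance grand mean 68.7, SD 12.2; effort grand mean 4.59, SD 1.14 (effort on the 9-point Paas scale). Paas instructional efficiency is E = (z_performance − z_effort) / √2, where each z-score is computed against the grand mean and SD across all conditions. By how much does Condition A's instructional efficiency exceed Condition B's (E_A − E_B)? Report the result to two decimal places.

Condition A: z_P = (56.3 − 68.7)/12.2 = -1.0164; z_E = (3.05 − 4.59)/1.14 = -1.3509; E_A = (-1.0164 − (-1.3509))/√2 = 0.2365.
Condition B: z_P = (55.4 − 68.7)/12.2 = -1.0902; z_E = (3.3 − 4.59)/1.14 = -1.1316; E_B = (-1.0902 − (-1.1316))/√2 = 0.0293.
E_A − E_B = 0.2365 − 0.0293 = 0.2072 ≈ 0.21.

0.21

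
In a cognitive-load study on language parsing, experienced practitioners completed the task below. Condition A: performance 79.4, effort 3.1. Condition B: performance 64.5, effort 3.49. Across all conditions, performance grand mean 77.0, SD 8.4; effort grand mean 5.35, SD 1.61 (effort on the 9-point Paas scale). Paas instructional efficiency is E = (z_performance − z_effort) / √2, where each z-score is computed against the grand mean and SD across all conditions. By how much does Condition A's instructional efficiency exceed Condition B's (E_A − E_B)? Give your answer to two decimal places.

1.43

Condition A: z_P = (79.4 − 77.0)/8.4 = 0.2857; z_E = (3.1 − 5.35)/1.61 = -1.3975; E_A = (0.2857 − (-1.3975))/√2 = 1.1902.
Condition B: z_P = (64.5 − 77.0)/8.4 = -1.4881; z_E = (3.49 − 5.35)/1.61 = -1.1553; E_B = (-1.4881 − (-1.1553))/√2 = -0.2353.
E_A − E_B = 1.1902 − (-0.2353) = 1.4255 ≈ 1.43.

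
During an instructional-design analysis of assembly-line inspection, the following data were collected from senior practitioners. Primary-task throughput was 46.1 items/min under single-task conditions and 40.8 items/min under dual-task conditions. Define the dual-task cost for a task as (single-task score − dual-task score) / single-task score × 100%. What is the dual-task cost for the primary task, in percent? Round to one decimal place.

11.5

Cost = (46.1 − 40.8) / 46.1 × 100%
     = 5.3000 / 46.1 × 100% = 11.4967%.
≈ 11.5%.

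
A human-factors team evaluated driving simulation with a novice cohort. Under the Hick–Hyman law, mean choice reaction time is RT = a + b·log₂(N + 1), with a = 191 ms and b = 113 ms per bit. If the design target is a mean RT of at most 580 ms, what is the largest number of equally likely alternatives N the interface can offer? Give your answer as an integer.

Set 191 + 113·log₂(N + 1) ≤ 580.
log₂(N + 1) ≤ (580 − 191) / 113 = 3.4425.
N + 1 ≤ 2^3.4425 = 10.8717.
N ≤ 9.8717, so the largest integer N is 9.

9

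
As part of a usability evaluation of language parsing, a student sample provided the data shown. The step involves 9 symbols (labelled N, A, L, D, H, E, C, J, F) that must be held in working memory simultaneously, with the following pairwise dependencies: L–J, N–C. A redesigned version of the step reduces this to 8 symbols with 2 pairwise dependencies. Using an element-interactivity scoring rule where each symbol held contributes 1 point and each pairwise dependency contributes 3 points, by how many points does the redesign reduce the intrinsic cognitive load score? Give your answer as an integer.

Original: 9 × 1 + 2 × 3 = 9 + 6 = 15.
Redesigned: 8 × 1 + 2 × 3 = 8 + 6 = 14.
Reduction = 15 − 14 = 1.

1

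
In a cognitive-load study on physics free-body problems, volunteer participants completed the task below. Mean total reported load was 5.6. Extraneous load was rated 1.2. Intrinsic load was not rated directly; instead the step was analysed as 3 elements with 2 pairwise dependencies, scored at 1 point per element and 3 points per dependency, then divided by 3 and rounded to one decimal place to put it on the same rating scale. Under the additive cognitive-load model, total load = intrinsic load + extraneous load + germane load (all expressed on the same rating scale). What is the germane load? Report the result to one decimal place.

1.4

Intrinsic (element-interactivity): (3 × 1 + 2 × 3) / 3 = 9 / 3 = 3.0000 → 3.0.
germane load = total − intrinsic − extraneous
             = 5.6 − 3.0 − 1.2 = 1.4.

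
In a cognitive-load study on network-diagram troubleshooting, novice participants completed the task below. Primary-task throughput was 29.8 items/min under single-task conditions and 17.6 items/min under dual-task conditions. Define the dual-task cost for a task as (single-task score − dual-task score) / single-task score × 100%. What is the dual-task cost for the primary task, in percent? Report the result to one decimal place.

Cost = (29.8 − 17.6) / 29.8 × 100%
     = 12.2000 / 29.8 × 100% = 40.9396%.
≈ 40.9%.

40.9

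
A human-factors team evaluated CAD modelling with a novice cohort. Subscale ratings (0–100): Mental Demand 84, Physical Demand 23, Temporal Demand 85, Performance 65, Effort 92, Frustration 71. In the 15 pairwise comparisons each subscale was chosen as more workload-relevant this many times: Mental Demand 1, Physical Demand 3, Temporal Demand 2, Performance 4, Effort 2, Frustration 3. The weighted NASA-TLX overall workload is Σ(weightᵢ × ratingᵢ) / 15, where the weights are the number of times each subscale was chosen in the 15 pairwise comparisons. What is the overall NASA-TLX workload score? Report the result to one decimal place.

The tallies are the weights (they sum to 15).
Weighted sum = 1·84 + 3·23 + 2·85 + 4·65 + 2·92 + 3·71
            = 84 + 69 + 170 + 260 + 184 + 213 = 980.
Overall workload = 980 / 15 = 65.3333 ≈ 65.3.

65.3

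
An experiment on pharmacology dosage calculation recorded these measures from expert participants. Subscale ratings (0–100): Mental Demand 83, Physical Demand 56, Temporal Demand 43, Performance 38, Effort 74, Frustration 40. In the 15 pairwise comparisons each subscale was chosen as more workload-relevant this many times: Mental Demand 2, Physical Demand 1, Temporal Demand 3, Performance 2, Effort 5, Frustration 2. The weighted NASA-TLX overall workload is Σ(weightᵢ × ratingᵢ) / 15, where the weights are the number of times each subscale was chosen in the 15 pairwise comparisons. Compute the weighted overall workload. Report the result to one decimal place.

58.5

The tallies are the weights (they sum to 15).
Weighted sum = 2·83 + 1·56 + 3·43 + 2·38 + 5·74 + 2·40
            = 166 + 56 + 129 + 76 + 370 + 80 = 877.
Overall workload = 877 / 15 = 58.4667 ≈ 58.5.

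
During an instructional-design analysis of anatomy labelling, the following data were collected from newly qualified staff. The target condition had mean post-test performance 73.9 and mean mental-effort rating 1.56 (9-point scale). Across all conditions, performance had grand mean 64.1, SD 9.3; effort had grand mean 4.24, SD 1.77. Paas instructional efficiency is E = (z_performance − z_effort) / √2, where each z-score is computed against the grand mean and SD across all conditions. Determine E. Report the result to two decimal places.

1.82

z_performance = (73.9 − 64.1) / 9.3 = 9.8000 / 9.3 = 1.0538.
z_effort = (1.56 − 4.24) / 1.77 = -2.6800 / 1.77 = -1.5141.
z_P − z_E = 1.0538 − (-1.5141) = 2.5679.
E = 2.5679 / √2 = 2.5679 / 1.41421 = 1.8158 ≈ 1.82.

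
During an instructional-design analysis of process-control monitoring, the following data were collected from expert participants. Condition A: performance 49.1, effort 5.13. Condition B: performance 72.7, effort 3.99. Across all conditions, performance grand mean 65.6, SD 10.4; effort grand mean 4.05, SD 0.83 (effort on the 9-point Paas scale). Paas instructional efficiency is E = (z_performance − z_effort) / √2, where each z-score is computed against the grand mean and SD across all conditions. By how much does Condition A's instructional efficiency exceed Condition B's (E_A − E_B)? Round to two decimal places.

-2.58

Condition A: z_P = (49.1 − 65.6)/10.4 = -1.5865; z_E = (5.13 − 4.05)/0.83 = 1.3012; E_A = (-1.5865 − 1.3012)/√2 = -2.0419.
Condition B: z_P = (72.7 − 65.6)/10.4 = 0.6827; z_E = (3.99 − 4.05)/0.83 = -0.0723; E_B = (0.6827 − (-0.0723))/√2 = 0.5339.
E_A − E_B = -2.0419 − 0.5339 = -2.5758 ≈ -2.58.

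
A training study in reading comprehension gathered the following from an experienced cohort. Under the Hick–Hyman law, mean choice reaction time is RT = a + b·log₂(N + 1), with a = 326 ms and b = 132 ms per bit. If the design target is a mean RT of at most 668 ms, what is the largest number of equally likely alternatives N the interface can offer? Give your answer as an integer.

Set 326 + 132·log₂(N + 1) ≤ 668.
log₂(N + 1) ≤ (668 − 326) / 132 = 2.5909.
N + 1 ≤ 2^2.5909 = 6.0247.
N ≤ 5.0247, so the largest integer N is 5.

5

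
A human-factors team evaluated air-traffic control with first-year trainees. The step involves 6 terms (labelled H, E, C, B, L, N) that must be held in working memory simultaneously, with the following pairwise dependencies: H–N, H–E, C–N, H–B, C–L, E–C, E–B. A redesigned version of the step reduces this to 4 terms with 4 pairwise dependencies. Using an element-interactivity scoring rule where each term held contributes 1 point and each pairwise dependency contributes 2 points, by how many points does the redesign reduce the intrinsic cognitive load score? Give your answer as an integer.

Original: 6 × 1 + 7 × 2 = 6 + 14 = 20.
Redesigned: 4 × 1 + 4 × 2 = 4 + 8 = 12.
Reduction = 20 − 12 = 8.

8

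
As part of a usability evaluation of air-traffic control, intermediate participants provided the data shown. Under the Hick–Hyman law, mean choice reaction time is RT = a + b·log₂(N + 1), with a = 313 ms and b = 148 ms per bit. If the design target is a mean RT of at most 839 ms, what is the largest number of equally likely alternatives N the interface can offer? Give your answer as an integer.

10

Set 313 + 148·log₂(N + 1) ≤ 839.
log₂(N + 1) ≤ (839 − 313) / 148 = 3.5541.
N + 1 ≤ 2^3.5541 = 11.7460.
N ≤ 10.7460, so the largest integer N is 10.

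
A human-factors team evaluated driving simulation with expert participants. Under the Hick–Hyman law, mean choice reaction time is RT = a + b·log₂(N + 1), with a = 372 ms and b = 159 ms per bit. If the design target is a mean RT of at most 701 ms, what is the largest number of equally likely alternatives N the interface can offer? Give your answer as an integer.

3

Set 372 + 159·log₂(N + 1) ≤ 701.
log₂(N + 1) ≤ (701 − 372) / 159 = 2.0692.
N + 1 ≤ 2^2.0692 = 4.1965.
N ≤ 3.1965, so the largest integer N is 3.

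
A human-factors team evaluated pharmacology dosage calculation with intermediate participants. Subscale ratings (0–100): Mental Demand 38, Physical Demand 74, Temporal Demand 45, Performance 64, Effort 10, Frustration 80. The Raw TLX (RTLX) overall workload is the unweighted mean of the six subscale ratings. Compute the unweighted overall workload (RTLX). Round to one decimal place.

Sum of ratings = 38 + 74 + 45 + 64 + 10 + 80 = 311.
RTLX = 311 / 6 = 51.8333 ≈ 51.8.

51.8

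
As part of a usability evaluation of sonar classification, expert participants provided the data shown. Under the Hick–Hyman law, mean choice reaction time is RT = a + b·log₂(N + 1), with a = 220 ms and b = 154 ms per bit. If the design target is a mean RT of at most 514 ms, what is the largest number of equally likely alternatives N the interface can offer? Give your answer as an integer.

Set 220 + 154·log₂(N + 1) ≤ 514.
log₂(N + 1) ≤ (514 − 220) / 154 = 1.9091.
N + 1 ≤ 2^1.9091 = 3.7557.
N ≤ 2.7557, so the largest integer N is 2.

2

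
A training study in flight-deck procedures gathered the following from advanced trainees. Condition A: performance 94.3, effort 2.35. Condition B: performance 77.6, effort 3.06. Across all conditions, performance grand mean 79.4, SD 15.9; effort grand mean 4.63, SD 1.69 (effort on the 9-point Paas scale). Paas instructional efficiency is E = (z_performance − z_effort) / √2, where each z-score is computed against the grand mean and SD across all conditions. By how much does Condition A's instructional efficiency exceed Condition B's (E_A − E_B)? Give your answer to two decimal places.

Condition A: z_P = (94.3 − 79.4)/15.9 = 0.9371; z_E = (2.35 − 4.63)/1.69 = -1.3491; E_A = (0.9371 − (-1.3491))/√2 = 1.6166.
Condition B: z_P = (77.6 − 79.4)/15.9 = -0.1132; z_E = (3.06 − 4.63)/1.69 = -0.9290; E_B = (-0.1132 − (-0.9290))/√2 = 0.5769.
E_A − E_B = 1.6166 − 0.5769 = 1.0397 ≈ 1.04.

1.04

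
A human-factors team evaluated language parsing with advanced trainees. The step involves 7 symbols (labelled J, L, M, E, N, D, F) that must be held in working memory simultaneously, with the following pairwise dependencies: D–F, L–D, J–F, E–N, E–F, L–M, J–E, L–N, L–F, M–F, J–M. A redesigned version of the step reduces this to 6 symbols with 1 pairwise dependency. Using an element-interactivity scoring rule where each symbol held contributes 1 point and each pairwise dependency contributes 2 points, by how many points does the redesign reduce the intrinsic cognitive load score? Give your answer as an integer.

Original: 7 × 1 + 11 × 2 = 7 + 22 = 29.
Redesigned: 6 × 1 + 1 × 2 = 6 + 2 = 8.
Reduction = 29 − 8 = 21.

21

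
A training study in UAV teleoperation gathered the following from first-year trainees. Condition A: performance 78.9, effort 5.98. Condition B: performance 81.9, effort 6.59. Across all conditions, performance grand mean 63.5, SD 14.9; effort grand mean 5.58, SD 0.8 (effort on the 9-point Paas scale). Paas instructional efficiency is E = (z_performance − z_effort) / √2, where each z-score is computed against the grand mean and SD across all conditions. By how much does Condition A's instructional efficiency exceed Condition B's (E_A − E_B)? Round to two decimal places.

0.40

Condition A: z_P = (78.9 − 63.5)/14.9 = 1.0336; z_E = (5.98 − 5.58)/0.8 = 0.5000; E_A = (1.0336 − 0.5000)/√2 = 0.3773.
Condition B: z_P = (81.9 − 63.5)/14.9 = 1.2349; z_E = (6.59 − 5.58)/0.8 = 1.2625; E_B = (1.2349 − 1.2625)/√2 = -0.0195.
E_A − E_B = 0.3773 − (-0.0195) = 0.3968 ≈ 0.40.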